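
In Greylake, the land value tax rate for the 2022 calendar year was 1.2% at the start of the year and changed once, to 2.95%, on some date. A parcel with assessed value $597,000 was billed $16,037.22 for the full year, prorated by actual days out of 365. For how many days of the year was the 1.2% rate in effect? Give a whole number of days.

55 days

Let d = days at the first rate; then 365 − d days at the second rate.
$597,000 × [1.2%·d + 2.95%·(365−d)] / 365 = $16,037.22
Solving gives d = 55, so the new rate took effect on February 25, 2022.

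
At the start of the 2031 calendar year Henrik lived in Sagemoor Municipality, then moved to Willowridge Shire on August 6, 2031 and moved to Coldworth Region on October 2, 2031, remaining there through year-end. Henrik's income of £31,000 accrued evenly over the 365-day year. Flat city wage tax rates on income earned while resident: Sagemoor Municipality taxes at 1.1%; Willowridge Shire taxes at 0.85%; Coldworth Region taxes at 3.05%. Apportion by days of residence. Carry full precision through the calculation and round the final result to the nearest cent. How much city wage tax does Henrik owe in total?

£479.61

Sagemoor Municipality, January 1 – August 5, 2031: 217 days → £31,000 × 1.1% × 217/365 = £202.7315
Willowridge Shire, August 6 – October 1, 2031: 57 days → £31,000 × 0.85% × 57/365 = £41.1493
Coldworth Region, October 2 – December 31, 2031: 91 days → £31,000 × 3.05% × 91/365 = £235.7274
Total = £479.6082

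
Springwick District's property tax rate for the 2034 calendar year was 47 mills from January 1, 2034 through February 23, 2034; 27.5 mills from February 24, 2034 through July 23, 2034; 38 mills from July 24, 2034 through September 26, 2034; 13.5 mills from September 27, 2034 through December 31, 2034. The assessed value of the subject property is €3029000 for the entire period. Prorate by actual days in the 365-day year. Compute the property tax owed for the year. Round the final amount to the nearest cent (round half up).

January 1 – February 23, 2034: 54 days at 47 mills → €3029000 × 4.7% × 54/365 = €21061.9233
February 24 – July 23, 2034: 150 days at 27.5 mills → €3029000 × 2.75% × 150/365 = €34231.8493
July 24 – September 26, 2034: 65 days at 38 mills → €3029000 × 3.8% × 65/365 = €20497.6164
September 27 – December 31, 2034: 96 days at 13.5 mills → €3029000 × 1.35% × 96/365 = €10755.0247
Total = €86546.4137

€86546.41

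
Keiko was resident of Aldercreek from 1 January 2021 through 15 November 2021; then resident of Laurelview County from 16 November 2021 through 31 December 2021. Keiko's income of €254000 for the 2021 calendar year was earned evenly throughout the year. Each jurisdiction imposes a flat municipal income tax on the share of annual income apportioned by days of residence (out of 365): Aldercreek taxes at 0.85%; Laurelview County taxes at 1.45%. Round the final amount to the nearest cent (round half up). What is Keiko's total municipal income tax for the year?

Aldercreek, 1 January – 15 November 2021: 319 days → €254000 × 0.85% × 319/365 = €1886.9068
Laurelview County, 16 November – 31 December 2021: 46 days → €254000 × 1.45% × 46/365 = €464.1589
Total = €2351.0658

€2351.07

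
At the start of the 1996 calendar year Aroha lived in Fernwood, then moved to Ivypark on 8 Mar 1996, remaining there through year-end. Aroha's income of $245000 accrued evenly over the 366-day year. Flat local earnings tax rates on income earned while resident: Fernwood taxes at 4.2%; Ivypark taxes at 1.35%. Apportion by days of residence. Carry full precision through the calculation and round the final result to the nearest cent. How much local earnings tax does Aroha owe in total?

$4585.72

Fernwood, 1 Jan – 7 Mar 1996: 67 days → $245000 × 4.2% × 67/366 = $1883.6885
Ivypark, 8 Mar – 31 Dec 1996: 299 days → $245000 × 1.35% × 299/366 = $2702.0287
Total = $4585.7172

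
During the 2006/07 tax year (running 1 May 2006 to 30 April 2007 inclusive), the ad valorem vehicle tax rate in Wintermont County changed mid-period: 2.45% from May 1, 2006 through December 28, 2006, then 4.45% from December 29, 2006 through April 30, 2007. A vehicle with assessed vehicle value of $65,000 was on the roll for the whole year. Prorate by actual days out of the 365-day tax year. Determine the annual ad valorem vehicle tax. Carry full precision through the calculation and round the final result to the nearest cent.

$2,030.58

May 1 – December 28, 2006: 242 days at 2.45% → $65,000 × 2.45% × 242/365 = $1,055.8493
December 29, 2006 – April 30, 2007: 123 days at 4.45% → $65,000 × 4.45% × 123/365 = $974.7329
Total = $2,030.5822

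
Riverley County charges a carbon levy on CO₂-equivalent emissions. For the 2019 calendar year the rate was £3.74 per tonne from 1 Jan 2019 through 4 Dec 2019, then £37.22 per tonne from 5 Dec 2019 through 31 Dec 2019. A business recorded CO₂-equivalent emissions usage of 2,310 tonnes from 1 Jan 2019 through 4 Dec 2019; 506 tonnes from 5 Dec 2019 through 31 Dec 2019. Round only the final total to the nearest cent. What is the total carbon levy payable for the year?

1 Jan – 4 Dec 2019: 2,310 tonnes at £3.74/tonne → £8,639.40
5 Dec – 31 Dec 2019: 506 tonnes at £37.22/tonne → £18,833.32

£27,472.72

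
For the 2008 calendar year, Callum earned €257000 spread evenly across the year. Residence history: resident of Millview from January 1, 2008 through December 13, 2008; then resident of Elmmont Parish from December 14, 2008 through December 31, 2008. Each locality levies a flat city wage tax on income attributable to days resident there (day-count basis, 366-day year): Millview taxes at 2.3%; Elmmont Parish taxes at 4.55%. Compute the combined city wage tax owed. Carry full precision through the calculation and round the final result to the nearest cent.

Millview, January 1 – December 13, 2008: 348 days → €257000 × 2.3% × 348/366 = €5620.2951
Elmmont Parish, December 14 – December 31, 2008: 18 days → €257000 × 4.55% × 18/366 = €575.0902
Total = €6195.3852

€6195.39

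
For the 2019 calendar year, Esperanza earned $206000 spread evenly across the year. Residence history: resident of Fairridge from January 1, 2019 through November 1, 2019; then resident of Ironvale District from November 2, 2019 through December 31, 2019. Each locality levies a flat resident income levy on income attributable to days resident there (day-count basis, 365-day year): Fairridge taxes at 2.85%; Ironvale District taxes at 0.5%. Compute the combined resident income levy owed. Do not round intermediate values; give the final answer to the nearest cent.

$5075.22

Fairridge, January 1 – November 1, 2019: 305 days → $206000 × 2.85% × 305/365 = $4905.9041
Ironvale District, November 2 – December 31, 2019: 60 days → $206000 × 0.5% × 60/365 = $169.3151
Total = $5075.2192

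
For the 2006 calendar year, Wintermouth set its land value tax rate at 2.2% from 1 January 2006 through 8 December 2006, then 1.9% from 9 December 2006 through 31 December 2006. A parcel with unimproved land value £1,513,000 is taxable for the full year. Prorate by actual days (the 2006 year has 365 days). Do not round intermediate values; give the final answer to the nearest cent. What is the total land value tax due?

1 January – 8 December 2006: 342 days at 2.2% → £1,513,000 × 2.2% × 342/365 = £31,188.5260
9 December – 31 December 2006: 23 days at 1.9% → £1,513,000 × 1.9% × 23/365 = £1,811.4548
Total = £32,999.9808

£32,999.98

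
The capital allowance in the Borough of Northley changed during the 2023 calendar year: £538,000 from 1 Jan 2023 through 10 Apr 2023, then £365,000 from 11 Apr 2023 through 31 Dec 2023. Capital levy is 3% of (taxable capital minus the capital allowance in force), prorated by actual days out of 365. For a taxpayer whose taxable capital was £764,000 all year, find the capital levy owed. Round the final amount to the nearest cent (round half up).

1 Jan – 10 Apr 2023: 100 days, exemption £538,000 → (£764,000 − £538,000) × 3% × 100/365 = £1,857.5342
11 Apr – 31 Dec 2023: 265 days, exemption £365,000 → (£764,000 − £365,000) × 3% × 265/365 = £8,690.5479
Total = £10,548.0822

£10,548.08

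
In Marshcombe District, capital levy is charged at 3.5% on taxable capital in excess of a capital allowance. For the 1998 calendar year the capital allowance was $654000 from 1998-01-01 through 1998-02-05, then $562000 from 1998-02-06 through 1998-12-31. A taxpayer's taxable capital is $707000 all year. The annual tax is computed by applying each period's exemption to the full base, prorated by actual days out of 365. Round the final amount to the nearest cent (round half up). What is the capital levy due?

1998-01-01 to 1998-02-05: 36 days, exemption $654000 → ($707000 − $654000) × 3.5% × 36/365 = $182.9589
1998-02-06 to 1998-12-31: 329 days, exemption $562000 → ($707000 − $562000) × 3.5% × 329/365 = $4574.4521
Total = $4757.4110

$4757.41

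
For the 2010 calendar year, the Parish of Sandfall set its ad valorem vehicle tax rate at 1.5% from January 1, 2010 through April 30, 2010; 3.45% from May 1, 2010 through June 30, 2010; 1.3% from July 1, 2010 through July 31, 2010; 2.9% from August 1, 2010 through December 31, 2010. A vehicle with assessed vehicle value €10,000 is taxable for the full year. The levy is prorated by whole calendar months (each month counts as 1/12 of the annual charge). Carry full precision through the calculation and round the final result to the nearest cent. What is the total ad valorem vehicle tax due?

January 1 – April 30, 2010: 4 months at 1.5% → €10,000 × 1.5% × 4/12 = €50.0000
May 1 – June 30, 2010: 2 months at 3.45% → €10,000 × 3.45% × 2/12 = €57.5000
July 1 – July 31, 2010: 1 month at 1.3% → €10,000 × 1.3% × 1/12 = €10.8333
August 1 – December 31, 2010: 5 months at 2.9% → €10,000 × 2.9% × 5/12 = €120.8333
Total = €239.1667

€239.17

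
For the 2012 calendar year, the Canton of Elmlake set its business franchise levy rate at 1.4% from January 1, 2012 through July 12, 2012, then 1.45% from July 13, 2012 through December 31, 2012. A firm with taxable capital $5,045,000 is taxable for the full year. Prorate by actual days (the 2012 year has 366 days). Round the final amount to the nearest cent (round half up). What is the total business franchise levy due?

$71,815.44

January 1 – July 12, 2012: 194 days at 1.4% → $5,045,000 × 1.4% × 194/366 = $37,437.7596
July 13 – December 31, 2012: 172 days at 1.45% → $5,045,000 × 1.45% × 172/366 = $34,377.6776
Total = $71,815.4372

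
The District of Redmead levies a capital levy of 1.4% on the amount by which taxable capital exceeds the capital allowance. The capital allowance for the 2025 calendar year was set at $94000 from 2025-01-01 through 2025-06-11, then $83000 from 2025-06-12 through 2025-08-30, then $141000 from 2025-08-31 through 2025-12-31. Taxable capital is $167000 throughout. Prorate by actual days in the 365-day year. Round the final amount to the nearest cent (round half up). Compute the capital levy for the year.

$834.02

2025-01-01 to 2025-06-11: 162 days, exemption $94000 → ($167000 − $94000) × 1.4% × 162/365 = $453.6000
2025-06-12 to 2025-08-30: 80 days, exemption $83000 → ($167000 − $83000) × 1.4% × 80/365 = $257.7534
2025-08-31 to 2025-12-31: 123 days, exemption $141000 → ($167000 − $141000) × 1.4% × 123/365 = $122.6630
Total = $834.0164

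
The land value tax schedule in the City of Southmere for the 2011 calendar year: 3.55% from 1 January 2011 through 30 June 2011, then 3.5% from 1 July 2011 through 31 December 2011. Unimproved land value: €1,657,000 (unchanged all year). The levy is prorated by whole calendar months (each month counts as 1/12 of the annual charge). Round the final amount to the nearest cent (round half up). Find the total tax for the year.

1 January – 30 June 2011: 6 months at 3.55% → €1,657,000 × 3.55% × 6/12 = €29,411.7500
1 July – 31 December 2011: 6 months at 3.5% → €1,657,000 × 3.5% × 6/12 = €28,997.5000
Total = €58,409.2500

€58,409.25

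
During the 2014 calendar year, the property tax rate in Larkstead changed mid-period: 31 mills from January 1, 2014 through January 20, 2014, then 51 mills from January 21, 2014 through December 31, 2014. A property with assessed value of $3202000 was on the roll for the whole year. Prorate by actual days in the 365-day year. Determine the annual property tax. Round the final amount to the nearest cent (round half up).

$159792.96

January 1 – January 20, 2014: 20 days at 31 mills → $3202000 × 3.1% × 20/365 = $5439.0137
January 21 – December 31, 2014: 345 days at 51 mills → $3202000 × 5.1% × 345/365 = $154353.9452
Total = $159792.9589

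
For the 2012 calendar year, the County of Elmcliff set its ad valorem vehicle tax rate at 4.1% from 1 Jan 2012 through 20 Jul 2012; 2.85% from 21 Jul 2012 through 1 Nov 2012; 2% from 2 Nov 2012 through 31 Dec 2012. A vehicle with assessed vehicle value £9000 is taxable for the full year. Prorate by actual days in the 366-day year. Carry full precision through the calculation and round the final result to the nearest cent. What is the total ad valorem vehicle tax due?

1 Jan – 20 Jul 2012: 202 days at 4.1% → £9000 × 4.1% × 202/366 = £203.6557
21 Jul – 1 Nov 2012: 104 days at 2.85% → £9000 × 2.85% × 104/366 = £72.8852
2 Nov – 31 Dec 2012: 60 days at 2% → £9000 × 2% × 60/366 = £29.5082
Total = £306.0492

£306.05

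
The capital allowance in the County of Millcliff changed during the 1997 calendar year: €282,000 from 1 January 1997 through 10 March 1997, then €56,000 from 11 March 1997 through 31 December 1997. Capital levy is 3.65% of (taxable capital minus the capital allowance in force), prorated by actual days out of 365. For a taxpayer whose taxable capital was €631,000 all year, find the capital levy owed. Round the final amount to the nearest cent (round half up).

€19,428.10

1 January – 10 March 1997: 69 days, exemption €282,000 → (€631,000 − €282,000) × 3.65% × 69/365 = €2,408.1000
11 March – 31 December 1997: 296 days, exemption €56,000 → (€631,000 − €56,000) × 3.65% × 296/365 = €17,020.0000
Total = €19,428.1000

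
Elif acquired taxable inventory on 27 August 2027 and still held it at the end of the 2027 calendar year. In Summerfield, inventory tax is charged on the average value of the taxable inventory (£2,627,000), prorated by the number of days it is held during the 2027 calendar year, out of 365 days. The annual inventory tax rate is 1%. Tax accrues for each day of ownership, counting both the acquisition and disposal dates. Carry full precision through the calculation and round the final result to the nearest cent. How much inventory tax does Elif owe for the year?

£9,140.52

Days held (27 August – 31 December 2027): 127 out of 365
Tax = £2,627,000 × 1% × 127/365 = £9,140.5205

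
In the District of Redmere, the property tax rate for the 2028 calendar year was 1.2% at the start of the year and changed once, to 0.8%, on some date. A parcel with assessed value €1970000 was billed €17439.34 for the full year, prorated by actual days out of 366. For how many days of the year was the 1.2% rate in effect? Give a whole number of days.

Let d = days at the first rate; then 366 − d days at the second rate.
€1970000 × [1.2%·d + 0.8%·(366−d)] / 366 = €17439.34
Solving gives d = 78, so the new rate took effect on 19 March 2028.

78 days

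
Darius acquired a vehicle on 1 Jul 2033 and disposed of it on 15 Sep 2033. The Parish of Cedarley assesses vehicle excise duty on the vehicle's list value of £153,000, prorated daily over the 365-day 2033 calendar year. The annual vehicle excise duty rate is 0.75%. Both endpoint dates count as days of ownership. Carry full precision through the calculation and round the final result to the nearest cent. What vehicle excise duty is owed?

Days held (1 Jul – 15 Sep 2033): 77 out of 365
Tax = £153,000 × 0.75% × 77/365 = £242.0753

£242.08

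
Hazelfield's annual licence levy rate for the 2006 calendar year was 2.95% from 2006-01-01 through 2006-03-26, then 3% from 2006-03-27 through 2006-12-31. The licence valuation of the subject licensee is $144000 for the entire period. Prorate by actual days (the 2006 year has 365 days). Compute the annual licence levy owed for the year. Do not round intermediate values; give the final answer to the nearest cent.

$4303.23

2006-01-01 to 2006-03-26: 85 days at 2.95% → $144000 × 2.95% × 85/365 = $989.2603
2006-03-27 to 2006-12-31: 280 days at 3% → $144000 × 3% × 280/365 = $3313.9726
Total = $4303.2329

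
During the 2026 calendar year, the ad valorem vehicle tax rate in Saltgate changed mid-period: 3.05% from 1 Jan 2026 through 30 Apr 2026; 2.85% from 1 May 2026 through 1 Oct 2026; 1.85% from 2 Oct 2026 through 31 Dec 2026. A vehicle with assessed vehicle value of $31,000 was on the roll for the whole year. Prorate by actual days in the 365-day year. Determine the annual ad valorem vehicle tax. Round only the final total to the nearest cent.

1 Jan – 30 Apr 2026: 120 days at 3.05% → $31,000 × 3.05% × 120/365 = $310.8493
1 May – 1 Oct 2026: 154 days at 2.85% → $31,000 × 2.85% × 154/365 = $372.7644
2 Oct – 31 Dec 2026: 91 days at 1.85% → $31,000 × 1.85% × 91/365 = $142.9822
Total = $826.5959

$826.60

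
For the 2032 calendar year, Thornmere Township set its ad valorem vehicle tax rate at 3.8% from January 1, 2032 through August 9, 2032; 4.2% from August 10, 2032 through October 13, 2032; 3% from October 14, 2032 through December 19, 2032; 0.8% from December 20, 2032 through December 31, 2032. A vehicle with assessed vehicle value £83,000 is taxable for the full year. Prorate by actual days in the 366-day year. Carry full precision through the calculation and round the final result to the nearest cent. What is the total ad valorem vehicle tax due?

January 1 – August 9, 2032: 222 days at 3.8% → £83,000 × 3.8% × 222/366 = £1,913.0820
August 10 – October 13, 2032: 65 days at 4.2% → £83,000 × 4.2% × 65/366 = £619.0984
October 14 – December 19, 2032: 67 days at 3% → £83,000 × 3% × 67/366 = £455.8197
December 20 – December 31, 2032: 12 days at 0.8% → £83,000 × 0.8% × 12/366 = £21.7705
Total = £3,009.7705

£3,009.77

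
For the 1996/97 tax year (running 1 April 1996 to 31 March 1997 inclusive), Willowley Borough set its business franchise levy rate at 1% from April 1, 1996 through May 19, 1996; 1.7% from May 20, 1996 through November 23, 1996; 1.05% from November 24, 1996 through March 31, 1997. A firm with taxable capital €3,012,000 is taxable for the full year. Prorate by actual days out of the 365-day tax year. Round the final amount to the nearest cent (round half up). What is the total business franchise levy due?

April 1 – May 19, 1996: 49 days at 1% → €3,012,000 × 1% × 49/365 = €4,043.5068
May 20 – November 23, 1996: 188 days at 1.7% → €3,012,000 × 1.7% × 188/365 = €26,373.5671
November 24, 1996 – March 31, 1997: 128 days at 1.05% → €3,012,000 × 1.05% × 128/365 = €11,090.7616
Total = €41,507.8356

€41,507.84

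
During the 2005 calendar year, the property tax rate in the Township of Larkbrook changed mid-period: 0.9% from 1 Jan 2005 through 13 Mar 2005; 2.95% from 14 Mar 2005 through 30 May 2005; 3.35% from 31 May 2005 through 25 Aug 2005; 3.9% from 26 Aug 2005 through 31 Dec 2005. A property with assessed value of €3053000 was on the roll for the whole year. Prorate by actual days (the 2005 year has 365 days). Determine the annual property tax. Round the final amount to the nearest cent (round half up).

€90799.57

1 Jan – 13 Mar 2005: 72 days at 0.9% → €3053000 × 0.9% × 72/365 = €5420.1205
14 Mar – 30 May 2005: 78 days at 2.95% → €3053000 × 2.95% × 78/365 = €19246.4466
31 May – 25 Aug 2005: 87 days at 3.35% → €3053000 × 3.35% × 87/365 = €24377.9959
26 Aug – 31 Dec 2005: 128 days at 3.9% → €3053000 × 3.9% × 128/365 = €41755.0027
Total = €90799.5658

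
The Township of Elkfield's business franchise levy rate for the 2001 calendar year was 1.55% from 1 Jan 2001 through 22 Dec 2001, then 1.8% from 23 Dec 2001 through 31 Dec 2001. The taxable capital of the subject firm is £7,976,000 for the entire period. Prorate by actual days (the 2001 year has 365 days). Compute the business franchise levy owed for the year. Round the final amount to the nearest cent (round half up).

£124,119.67

1 Jan – 22 Dec 2001: 356 days at 1.55% → £7,976,000 × 1.55% × 356/365 = £120,579.6384
23 Dec – 31 Dec 2001: 9 days at 1.8% → £7,976,000 × 1.8% × 9/365 = £3,540.0329
Total = £124,119.6712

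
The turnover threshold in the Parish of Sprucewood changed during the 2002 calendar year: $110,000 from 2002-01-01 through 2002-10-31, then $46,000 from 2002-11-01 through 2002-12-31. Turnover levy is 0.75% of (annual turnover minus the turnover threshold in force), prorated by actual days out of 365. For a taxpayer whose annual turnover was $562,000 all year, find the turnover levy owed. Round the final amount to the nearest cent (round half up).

2002-01-01 to 2002-10-31: 304 days, exemption $110,000 → ($562,000 − $110,000) × 0.75% × 304/365 = $2,823.4521
2002-11-01 to 2002-12-31: 61 days, exemption $46,000 → ($562,000 − $46,000) × 0.75% × 61/365 = $646.7671
Total = $3,470.2192

$3,470.22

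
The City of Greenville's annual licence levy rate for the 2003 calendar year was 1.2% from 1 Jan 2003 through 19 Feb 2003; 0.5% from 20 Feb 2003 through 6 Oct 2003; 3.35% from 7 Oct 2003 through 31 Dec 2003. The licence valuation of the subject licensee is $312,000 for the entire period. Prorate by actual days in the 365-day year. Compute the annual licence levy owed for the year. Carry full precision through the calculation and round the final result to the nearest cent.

$3,954.28

1 Jan – 19 Feb 2003: 50 days at 1.2% → $312,000 × 1.2% × 50/365 = $512.8767
20 Feb – 6 Oct 2003: 229 days at 0.5% → $312,000 × 0.5% × 229/365 = $978.7397
7 Oct – 31 Dec 2003: 86 days at 3.35% → $312,000 × 3.35% × 86/365 = $2,462.6630
Total = $3,954.2795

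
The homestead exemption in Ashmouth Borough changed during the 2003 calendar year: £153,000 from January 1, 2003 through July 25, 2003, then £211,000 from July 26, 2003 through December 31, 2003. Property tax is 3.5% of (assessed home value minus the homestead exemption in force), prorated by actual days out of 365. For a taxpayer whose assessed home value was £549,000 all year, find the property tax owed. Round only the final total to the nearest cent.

£12,975.70

January 1 – July 25, 2003: 206 days, exemption £153,000 → (£549,000 − £153,000) × 3.5% × 206/365 = £7,822.3562
July 26 – December 31, 2003: 159 days, exemption £211,000 → (£549,000 − £211,000) × 3.5% × 159/365 = £5,153.3425
Total = £12,975.6986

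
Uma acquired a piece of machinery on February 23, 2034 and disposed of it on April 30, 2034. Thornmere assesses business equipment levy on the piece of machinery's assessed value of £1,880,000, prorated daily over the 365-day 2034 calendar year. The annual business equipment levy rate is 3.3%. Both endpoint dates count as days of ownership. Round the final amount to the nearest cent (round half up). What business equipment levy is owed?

£11,388.16

Days held (February 23 – April 30, 2034): 67 out of 365
Tax = £1,880,000 × 3.3% × 67/365 = £11,388.1644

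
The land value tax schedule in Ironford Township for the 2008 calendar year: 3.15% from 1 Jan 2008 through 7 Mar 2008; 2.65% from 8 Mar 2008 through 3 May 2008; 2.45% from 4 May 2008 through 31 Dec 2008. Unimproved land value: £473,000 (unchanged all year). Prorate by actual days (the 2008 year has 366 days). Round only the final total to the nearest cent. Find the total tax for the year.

1 Jan – 7 Mar 2008: 67 days at 3.15% → £473,000 × 3.15% × 67/366 = £2,727.5041
8 Mar – 3 May 2008: 57 days at 2.65% → £473,000 × 2.65% × 57/366 = £1,952.0943
4 May – 31 Dec 2008: 242 days at 2.45% → £473,000 × 2.45% × 242/366 = £7,662.3415
Total = £12,341.9399

£12,341.94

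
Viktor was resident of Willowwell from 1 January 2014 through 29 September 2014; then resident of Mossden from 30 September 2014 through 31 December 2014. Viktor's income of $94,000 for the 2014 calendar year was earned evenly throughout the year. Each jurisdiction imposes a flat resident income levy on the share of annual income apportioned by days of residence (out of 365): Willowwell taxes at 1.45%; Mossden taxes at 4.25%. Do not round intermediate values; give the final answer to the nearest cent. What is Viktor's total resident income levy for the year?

$2,033.62

Willowwell, 1 January – 29 September 2014: 272 days → $94,000 × 1.45% × 272/365 = $1,015.7151
Mossden, 30 September – 31 December 2014: 93 days → $94,000 × 4.25% × 93/365 = $1,017.9041
Total = $2,033.6192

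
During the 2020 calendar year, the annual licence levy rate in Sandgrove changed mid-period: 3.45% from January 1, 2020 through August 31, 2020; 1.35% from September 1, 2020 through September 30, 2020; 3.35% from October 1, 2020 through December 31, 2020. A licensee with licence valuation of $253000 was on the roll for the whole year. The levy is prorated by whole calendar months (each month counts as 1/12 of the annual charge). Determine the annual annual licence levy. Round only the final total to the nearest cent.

$8222.50

January 1 – August 31, 2020: 8 months at 3.45% → $253000 × 3.45% × 8/12 = $5819.0000
September 1 – September 30, 2020: 1 month at 1.35% → $253000 × 1.35% × 1/12 = $284.6250
October 1 – December 31, 2020: 3 months at 3.35% → $253000 × 3.35% × 3/12 = $2118.8750
Total = $8222.5000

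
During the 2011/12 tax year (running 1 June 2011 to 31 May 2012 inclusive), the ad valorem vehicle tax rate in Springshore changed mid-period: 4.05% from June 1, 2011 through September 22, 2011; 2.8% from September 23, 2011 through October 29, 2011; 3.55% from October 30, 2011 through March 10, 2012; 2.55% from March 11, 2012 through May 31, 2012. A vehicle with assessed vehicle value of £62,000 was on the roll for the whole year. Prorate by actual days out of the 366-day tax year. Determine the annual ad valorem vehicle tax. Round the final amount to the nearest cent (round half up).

June 1 – September 22, 2011: 114 days at 4.05% → £62,000 × 4.05% × 114/366 = £782.1148
September 23 – October 29, 2011: 37 days at 2.8% → £62,000 × 2.8% × 37/366 = £175.4973
October 30, 2011 – March 10, 2012: 133 days at 3.55% → £62,000 × 3.55% × 133/366 = £799.8169
March 11 – May 31, 2012: 82 days at 2.55% → £62,000 × 2.55% × 82/366 = £354.2131
Total = £2,111.6421

£2,111.64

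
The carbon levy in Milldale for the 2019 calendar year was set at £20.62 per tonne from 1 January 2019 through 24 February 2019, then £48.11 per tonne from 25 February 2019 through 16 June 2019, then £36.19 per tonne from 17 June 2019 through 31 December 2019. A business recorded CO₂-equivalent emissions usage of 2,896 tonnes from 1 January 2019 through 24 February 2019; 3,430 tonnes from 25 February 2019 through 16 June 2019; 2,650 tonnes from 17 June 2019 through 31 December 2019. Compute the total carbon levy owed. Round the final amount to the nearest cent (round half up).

£320636.32

1 January – 24 February 2019: 2,896 tonnes at £20.62/tonne → £59715.52
25 February – 16 June 2019: 3,430 tonnes at £48.11/tonne → £165017.30
17 June – 31 December 2019: 2,650 tonnes at £36.19/tonne → £95903.50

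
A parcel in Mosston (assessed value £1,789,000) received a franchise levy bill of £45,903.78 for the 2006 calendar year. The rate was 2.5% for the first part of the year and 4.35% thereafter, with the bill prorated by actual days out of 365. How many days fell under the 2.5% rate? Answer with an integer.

352 days

Let d = days at the first rate; then 365 − d days at the second rate.
£1,789,000 × [2.5%·d + 4.35%·(365−d)] / 365 = £45,903.78
Solving gives d = 352, so the new rate took effect on 19 December 2006.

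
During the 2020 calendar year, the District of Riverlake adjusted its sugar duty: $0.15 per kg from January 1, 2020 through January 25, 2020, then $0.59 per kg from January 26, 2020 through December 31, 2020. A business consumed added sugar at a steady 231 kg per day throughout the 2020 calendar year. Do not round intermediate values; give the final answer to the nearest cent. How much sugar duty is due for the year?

January 1 – January 25, 2020: 25 days × 231 kg/day = 5,775 kg at $0.15/kg → $866.25
January 26 – December 31, 2020: 341 days × 231 kg/day = 78,771 kg at $0.59/kg → $46474.89

$47341.14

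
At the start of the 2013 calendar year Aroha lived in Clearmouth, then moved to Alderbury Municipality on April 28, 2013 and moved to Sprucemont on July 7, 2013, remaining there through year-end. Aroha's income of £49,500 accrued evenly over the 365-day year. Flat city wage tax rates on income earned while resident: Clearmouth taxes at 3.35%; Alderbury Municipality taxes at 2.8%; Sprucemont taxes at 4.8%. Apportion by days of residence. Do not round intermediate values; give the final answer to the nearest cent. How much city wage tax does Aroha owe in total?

Clearmouth, January 1 – April 27, 2013: 117 days → £49,500 × 3.35% × 117/365 = £531.5486
Alderbury Municipality, April 28 – July 6, 2013: 70 days → £49,500 × 2.8% × 70/365 = £265.8082
Sprucemont, July 7 – December 31, 2013: 178 days → £49,500 × 4.8% × 178/365 = £1,158.7068
Total = £1,956.0637

£1,956.06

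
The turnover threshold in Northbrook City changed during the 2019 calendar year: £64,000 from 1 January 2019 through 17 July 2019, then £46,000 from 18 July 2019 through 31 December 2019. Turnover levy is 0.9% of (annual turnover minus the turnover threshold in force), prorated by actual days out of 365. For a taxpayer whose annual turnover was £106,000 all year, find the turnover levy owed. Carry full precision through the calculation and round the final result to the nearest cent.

1 January – 17 July 2019: 198 days, exemption £64,000 → (£106,000 − £64,000) × 0.9% × 198/365 = £205.0521
18 July – 31 December 2019: 167 days, exemption £46,000 → (£106,000 − £46,000) × 0.9% × 167/365 = £247.0685
Total = £452.1205

£452.12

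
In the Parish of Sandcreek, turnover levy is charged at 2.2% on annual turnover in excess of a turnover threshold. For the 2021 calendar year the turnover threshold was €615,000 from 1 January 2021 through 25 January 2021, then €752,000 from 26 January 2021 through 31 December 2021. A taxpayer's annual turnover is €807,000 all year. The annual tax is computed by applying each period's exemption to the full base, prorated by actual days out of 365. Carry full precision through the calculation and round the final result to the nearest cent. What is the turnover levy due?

1 January – 25 January 2021: 25 days, exemption €615,000 → (€807,000 − €615,000) × 2.2% × 25/365 = €289.3151
26 January – 31 December 2021: 340 days, exemption €752,000 → (€807,000 − €752,000) × 2.2% × 340/365 = €1,127.1233
Total = €1,416.4384

€1,416.44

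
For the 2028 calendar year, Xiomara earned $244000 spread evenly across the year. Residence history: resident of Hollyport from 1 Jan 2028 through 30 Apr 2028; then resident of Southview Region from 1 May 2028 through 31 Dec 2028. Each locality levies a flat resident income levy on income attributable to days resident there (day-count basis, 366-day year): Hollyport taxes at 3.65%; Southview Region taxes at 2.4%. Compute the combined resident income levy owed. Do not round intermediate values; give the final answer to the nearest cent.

Hollyport, 1 Jan – 30 Apr 2028: 121 days → $244000 × 3.65% × 121/366 = $2944.3333
Southview Region, 1 May – 31 Dec 2028: 245 days → $244000 × 2.4% × 245/366 = $3920.0000
Total = $6864.3333

$6864.33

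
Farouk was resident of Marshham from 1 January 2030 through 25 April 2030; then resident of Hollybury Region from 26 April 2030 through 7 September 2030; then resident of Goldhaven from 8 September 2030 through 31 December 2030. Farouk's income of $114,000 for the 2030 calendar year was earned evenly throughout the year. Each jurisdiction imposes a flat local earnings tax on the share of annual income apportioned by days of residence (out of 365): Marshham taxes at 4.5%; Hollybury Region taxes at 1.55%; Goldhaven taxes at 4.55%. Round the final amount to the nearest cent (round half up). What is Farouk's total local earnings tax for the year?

Marshham, 1 January – 25 April 2030: 115 days → $114,000 × 4.5% × 115/365 = $1,616.3014
Hollybury Region, 26 April – 7 September 2030: 135 days → $114,000 × 1.55% × 135/365 = $653.5479
Goldhaven, 8 September – 31 December 2030: 115 days → $114,000 × 4.55% × 115/365 = $1,634.2603
Total = $3,904.1096

$3,904.11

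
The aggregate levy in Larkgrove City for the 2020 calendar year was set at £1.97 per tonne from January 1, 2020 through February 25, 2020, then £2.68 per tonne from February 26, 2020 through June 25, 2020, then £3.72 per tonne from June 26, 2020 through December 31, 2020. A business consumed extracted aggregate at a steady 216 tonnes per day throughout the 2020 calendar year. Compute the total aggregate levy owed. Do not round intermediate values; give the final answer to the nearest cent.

£245,738.88

January 1 – February 25, 2020: 56 days × 216 tonnes/day = 12,096 tonnes at £1.97/tonne → £23,829.12
February 26 – June 25, 2020: 121 days × 216 tonnes/day = 26,136 tonnes at £2.68/tonne → £70,044.48
June 26 – December 31, 2020: 189 days × 216 tonnes/day = 40,824 tonnes at £3.72/tonne → £151,865.28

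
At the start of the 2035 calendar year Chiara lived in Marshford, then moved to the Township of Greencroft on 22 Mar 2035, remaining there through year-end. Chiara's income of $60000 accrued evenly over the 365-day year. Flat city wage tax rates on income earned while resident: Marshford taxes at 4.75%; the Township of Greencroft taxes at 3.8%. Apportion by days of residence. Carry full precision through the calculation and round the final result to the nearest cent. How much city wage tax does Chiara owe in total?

Marshford, 1 Jan – 21 Mar 2035: 80 days → $60000 × 4.75% × 80/365 = $624.6575
The Township of Greencroft, 22 Mar – 31 Dec 2035: 285 days → $60000 × 3.8% × 285/365 = $1780.2740
Total = $2404.9315

$2404.93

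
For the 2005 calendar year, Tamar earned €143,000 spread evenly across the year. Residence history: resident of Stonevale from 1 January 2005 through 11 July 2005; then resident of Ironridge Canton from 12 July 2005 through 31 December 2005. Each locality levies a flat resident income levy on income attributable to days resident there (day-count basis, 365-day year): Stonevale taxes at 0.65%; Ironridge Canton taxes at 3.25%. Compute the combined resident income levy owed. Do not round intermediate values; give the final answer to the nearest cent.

Stonevale, 1 January – 11 July 2005: 192 days → €143,000 × 0.65% × 192/365 = €488.9425
Ironridge Canton, 12 July – 31 December 2005: 173 days → €143,000 × 3.25% × 173/365 = €2,202.7877
Total = €2,691.7301

€2,691.73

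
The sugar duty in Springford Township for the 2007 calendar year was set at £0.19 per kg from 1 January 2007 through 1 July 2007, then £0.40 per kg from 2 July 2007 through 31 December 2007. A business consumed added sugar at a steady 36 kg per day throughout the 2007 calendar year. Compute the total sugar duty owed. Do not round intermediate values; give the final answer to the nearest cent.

£3880.08

1 January – 1 July 2007: 182 days × 36 kg/day = 6,552 kg at £0.19/kg → £1244.88
2 July – 31 December 2007: 183 days × 36 kg/day = 6,588 kg at £0.40/kg → £2635.20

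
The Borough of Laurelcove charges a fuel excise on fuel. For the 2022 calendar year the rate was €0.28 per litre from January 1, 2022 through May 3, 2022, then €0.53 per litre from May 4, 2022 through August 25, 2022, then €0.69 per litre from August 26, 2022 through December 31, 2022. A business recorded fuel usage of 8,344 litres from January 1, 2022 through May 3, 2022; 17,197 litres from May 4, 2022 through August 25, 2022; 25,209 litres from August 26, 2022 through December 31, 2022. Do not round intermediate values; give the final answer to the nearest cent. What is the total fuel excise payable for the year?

January 1 – May 3, 2022: 8,344 litres at €0.28/litre → €2,336.32
May 4 – August 25, 2022: 17,197 litres at €0.53/litre → €9,114.41
August 26 – December 31, 2022: 25,209 litres at €0.69/litre → €17,394.21

€28,844.94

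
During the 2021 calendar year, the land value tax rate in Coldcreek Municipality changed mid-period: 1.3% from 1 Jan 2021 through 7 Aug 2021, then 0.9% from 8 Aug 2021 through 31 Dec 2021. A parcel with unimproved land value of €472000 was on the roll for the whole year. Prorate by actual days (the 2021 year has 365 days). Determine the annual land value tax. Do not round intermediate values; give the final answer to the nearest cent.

€5380.80

1 Jan – 7 Aug 2021: 219 days at 1.3% → €472000 × 1.3% × 219/365 = €3681.6000
8 Aug – 31 Dec 2021: 146 days at 0.9% → €472000 × 0.9% × 146/365 = €1699.2000
Total = €5380.8000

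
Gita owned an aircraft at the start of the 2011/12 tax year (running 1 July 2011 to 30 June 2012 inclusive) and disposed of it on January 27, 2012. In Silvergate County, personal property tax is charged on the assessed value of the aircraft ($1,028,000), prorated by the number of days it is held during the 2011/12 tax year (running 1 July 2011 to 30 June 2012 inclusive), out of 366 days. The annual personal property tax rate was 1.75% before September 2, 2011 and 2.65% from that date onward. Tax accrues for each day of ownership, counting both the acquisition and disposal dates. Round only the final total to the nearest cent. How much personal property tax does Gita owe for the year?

$14,112.53

July 1 – September 1, 2011: 63 days at 1.75% → $1,028,000 × 1.75% × 63/366 = $3,096.6393
September 2, 2011 – January 27, 2012: 148 days at 2.65% → $1,028,000 × 2.65% × 148/366 = $11,015.8907
Total = $14,112.5301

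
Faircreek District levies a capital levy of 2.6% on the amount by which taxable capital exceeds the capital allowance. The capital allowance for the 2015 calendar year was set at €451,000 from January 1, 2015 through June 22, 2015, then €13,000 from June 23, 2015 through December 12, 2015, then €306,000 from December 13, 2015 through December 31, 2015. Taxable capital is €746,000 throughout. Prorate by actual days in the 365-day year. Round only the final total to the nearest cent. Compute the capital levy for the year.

€13,263.85

January 1 – June 22, 2015: 173 days, exemption €451,000 → (€746,000 − €451,000) × 2.6% × 173/365 = €3,635.3699
June 23 – December 12, 2015: 173 days, exemption €13,000 → (€746,000 − €13,000) × 2.6% × 173/365 = €9,032.9699
December 13 – December 31, 2015: 19 days, exemption €306,000 → (€746,000 − €306,000) × 2.6% × 19/365 = €595.5068
Total = €13,263.8466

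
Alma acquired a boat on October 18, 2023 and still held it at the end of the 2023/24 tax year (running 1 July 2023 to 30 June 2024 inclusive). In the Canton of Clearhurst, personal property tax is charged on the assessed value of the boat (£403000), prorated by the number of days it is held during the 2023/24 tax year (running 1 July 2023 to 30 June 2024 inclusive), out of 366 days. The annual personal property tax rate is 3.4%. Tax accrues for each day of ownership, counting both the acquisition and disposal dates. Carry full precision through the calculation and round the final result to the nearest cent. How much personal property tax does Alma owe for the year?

£9621.35

Days held (October 18, 2023 – June 30, 2024): 257 out of 366
Tax = £403000 × 3.4% × 257/366 = £9621.3497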